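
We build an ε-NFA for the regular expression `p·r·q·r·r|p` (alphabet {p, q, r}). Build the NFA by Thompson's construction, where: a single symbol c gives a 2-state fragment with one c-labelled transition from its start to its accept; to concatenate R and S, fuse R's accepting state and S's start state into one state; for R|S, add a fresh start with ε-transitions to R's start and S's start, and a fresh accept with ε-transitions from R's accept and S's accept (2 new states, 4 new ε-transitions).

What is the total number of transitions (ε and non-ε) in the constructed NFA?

Recursing over subexpressions:
Each of the 6 symbol leaves contributes 1 transition (1 symbol, 0 ε).
  p·r·q·r·r : 5 transitions (5 symbol, 0 ε)
  p·r·q·r·r|p : 10 transitions (6 symbol, 4 ε)

10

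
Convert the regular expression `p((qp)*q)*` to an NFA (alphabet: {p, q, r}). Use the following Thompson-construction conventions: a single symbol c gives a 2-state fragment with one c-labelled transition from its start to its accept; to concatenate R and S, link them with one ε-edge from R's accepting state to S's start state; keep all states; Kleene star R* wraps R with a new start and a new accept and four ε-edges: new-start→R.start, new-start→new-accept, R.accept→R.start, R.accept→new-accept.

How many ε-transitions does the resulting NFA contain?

Per subexpression:
Each of the 4 symbol leaves contributes 0 ε-transitions.
  qp — 1 ε-transition
  (qp)* — 5 ε-transitions
  (qp)*q — 6 ε-transitions
  ((qp)*q)* — 10 ε-transitions
  p((qp)*q)* — 11 ε-transitions

11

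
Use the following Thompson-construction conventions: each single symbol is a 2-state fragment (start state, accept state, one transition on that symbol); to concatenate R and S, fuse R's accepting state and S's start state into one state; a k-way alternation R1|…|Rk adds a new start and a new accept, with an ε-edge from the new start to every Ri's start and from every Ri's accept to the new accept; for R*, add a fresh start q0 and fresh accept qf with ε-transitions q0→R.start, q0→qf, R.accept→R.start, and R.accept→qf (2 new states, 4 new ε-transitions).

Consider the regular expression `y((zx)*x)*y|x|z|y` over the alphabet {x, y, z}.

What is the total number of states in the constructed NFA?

18

Building bottom-up:
Each of the 8 symbol leaves contributes a 2-state fragment.
  zx : 3 states
  (zx)* : 5 states
  (zx)*x : 6 states
  ((zx)*x)* : 8 states
  y((zx)*x)*y : 10 states
  y((zx)*x)*y|x|z|y : 18 states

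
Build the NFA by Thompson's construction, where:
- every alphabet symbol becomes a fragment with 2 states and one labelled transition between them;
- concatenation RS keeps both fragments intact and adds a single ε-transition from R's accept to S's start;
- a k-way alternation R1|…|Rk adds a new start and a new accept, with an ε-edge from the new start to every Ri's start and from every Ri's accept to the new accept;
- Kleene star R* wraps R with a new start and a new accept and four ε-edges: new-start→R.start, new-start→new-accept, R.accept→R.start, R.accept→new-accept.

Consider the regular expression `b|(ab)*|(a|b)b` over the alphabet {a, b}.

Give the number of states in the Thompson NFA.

Per subexpression:
Each of the 6 symbol leaves contributes a 2-state fragment.
  ab — 4 states
  (ab)* — 6 states
  a|b — 6 states
  (a|b)b — 8 states
  b|(ab)*|(a|b)b — 18 states

18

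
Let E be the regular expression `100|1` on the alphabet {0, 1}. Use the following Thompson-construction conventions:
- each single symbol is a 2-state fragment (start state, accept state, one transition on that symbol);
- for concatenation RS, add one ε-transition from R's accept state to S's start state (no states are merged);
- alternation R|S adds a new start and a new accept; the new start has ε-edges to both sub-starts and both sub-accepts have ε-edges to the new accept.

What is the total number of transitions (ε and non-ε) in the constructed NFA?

Per subexpression:
Each of the 4 symbol leaves contributes 1 transition (1 symbol, 0 ε).
  100 — 5 transitions (3 symbol, 2 ε)
  100|1 — 10 transitions (4 symbol, 6 ε)

10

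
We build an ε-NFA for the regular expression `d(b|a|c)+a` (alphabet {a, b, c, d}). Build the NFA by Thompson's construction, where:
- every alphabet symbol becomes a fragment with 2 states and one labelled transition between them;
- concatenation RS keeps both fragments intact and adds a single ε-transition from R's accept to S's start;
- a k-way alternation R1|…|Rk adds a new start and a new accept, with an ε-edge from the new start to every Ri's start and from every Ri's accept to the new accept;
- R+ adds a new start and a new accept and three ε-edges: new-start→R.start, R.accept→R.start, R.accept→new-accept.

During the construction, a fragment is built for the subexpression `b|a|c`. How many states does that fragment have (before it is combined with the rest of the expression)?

Fragment for `b|a|c`:
Each of the 3 symbol leaves contributes a 2-state fragment.
  b|a|c : 8 states

8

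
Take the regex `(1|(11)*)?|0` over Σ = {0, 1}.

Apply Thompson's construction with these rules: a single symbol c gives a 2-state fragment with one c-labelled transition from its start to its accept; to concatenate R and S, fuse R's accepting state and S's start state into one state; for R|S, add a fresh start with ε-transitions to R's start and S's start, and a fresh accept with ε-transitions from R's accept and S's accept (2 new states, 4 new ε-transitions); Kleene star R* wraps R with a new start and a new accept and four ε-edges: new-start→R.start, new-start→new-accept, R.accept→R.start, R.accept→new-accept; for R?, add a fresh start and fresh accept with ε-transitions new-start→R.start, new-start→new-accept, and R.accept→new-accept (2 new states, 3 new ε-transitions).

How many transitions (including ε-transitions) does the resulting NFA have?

19

Per subexpression:
Each of the 4 symbol leaves contributes 1 transition (1 symbol, 0 ε).
  11 = 2 transitions (2 symbol, 0 ε)
  (11)* = 6 transitions (2 symbol, 4 ε)
  1|(11)* = 11 transitions (3 symbol, 8 ε)
  (1|(11)*)? = 14 transitions (3 symbol, 11 ε)
  (1|(11)*)?|0 = 19 transitions (4 symbol, 15 ε)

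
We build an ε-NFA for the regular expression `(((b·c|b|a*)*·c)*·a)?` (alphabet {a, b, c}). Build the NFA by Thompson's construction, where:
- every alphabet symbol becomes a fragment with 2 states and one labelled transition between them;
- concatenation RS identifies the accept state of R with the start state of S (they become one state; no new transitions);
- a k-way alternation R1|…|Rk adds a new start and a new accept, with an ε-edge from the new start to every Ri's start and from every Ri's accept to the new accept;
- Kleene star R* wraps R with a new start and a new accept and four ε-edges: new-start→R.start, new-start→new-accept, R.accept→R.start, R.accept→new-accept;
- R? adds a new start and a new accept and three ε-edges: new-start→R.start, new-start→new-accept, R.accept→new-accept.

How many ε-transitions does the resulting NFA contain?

21

Recursing over subexpressions:
Each of the 6 symbol leaves contributes 0 ε-transitions.
  b·c — 0 ε-transitions
  a* — 4 ε-transitions
  b·c|b|a* — 10 ε-transitions
  (b·c|b|a*)* — 14 ε-transitions
  (b·c|b|a*)*·c — 14 ε-transitions
  ((b·c|b|a*)*·c)* — 18 ε-transitions
  ((b·c|b|a*)*·c)*·a — 18 ε-transitions
  (((b·c|b|a*)*·c)*·a)? — 21 ε-transitions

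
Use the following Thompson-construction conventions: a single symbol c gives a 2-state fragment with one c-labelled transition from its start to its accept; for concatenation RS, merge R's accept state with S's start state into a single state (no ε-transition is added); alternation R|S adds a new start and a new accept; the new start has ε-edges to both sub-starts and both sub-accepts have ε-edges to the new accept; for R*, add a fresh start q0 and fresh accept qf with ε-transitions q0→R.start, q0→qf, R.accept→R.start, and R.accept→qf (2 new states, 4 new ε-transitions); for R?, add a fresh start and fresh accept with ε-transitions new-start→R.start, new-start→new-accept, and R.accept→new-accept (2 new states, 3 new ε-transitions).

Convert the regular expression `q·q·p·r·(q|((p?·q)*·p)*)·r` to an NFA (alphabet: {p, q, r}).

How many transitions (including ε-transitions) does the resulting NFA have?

Bottom-up over the parse tree:
Each of the 9 symbol leaves contributes 1 transition (1 symbol, 0 ε).
  p? — 4 transitions (1 symbol, 3 ε)
  p?·q — 5 transitions (2 symbol, 3 ε)
  (p?·q)* — 9 transitions (2 symbol, 7 ε)
  (p?·q)*·p — 10 transitions (3 symbol, 7 ε)
  ((p?·q)*·p)* — 14 transitions (3 symbol, 11 ε)
  q|((p?·q)*·p)* — 19 transitions (4 symbol, 15 ε)
  q·q·p·r·(q|((p?·q)*·p)*)·r — 24 transitions (9 symbol, 15 ε)

24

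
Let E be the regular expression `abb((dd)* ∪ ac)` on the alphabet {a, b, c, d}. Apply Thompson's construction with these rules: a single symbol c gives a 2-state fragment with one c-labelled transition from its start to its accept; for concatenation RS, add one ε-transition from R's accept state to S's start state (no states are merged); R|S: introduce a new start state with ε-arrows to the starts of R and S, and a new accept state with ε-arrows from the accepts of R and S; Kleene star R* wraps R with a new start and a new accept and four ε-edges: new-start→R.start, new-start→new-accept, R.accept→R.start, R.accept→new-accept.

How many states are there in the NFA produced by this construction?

Building bottom-up:
Each of the 7 symbol leaves contributes a 2-state fragment.
  dd : 4 states
  (dd)* : 6 states
  ac : 4 states
  (dd)* ∪ ac : 12 states
  abb((dd)* ∪ ac) : 18 states

18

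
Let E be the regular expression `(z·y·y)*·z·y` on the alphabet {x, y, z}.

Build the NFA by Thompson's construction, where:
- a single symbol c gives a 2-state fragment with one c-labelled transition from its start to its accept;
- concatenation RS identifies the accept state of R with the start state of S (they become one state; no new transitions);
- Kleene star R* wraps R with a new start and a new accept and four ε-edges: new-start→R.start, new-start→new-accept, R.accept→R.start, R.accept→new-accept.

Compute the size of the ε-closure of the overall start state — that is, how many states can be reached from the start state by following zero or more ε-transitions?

Work bottom-up. For each fragment F, track |ε-closure(F.start)| and whether F's accept lies in that closure (i.e. whether F accepts ε). A single-symbol fragment has closure size 1 and does not accept ε.
  z·y·y : same as the first factor's closure: C = 1
  (z·y·y)* : C = 1 (new start) + 1 (body) + 1 (new accept) = 3
  (z·y·y)*·z·y : C = 3 + (1−1) = 3 (closure spills across the concat boundary because the left factor accepts ε)

3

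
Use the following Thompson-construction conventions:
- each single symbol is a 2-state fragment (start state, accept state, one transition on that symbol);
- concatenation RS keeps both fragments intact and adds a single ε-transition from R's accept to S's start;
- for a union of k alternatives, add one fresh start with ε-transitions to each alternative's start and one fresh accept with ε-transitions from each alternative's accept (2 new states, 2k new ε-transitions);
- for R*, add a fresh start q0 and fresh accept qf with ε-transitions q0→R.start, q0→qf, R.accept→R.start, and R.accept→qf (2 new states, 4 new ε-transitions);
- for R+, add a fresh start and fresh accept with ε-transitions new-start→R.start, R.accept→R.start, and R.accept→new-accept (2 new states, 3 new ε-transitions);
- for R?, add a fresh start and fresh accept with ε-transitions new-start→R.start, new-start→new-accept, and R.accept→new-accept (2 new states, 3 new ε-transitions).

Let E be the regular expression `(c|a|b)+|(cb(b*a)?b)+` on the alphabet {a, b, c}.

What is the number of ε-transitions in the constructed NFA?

Per subexpression:
Each of the 8 symbol leaves contributes 0 ε-transitions.
  c|a|b — 6 ε-transitions
  (c|a|b)+ — 9 ε-transitions
  b* — 4 ε-transitions
  b*a — 5 ε-transitions
  (b*a)? — 8 ε-transitions
  cb(b*a)?b — 11 ε-transitions
  (cb(b*a)?b)+ — 14 ε-transitions
  (c|a|b)+|(cb(b*a)?b)+ — 27 ε-transitions

27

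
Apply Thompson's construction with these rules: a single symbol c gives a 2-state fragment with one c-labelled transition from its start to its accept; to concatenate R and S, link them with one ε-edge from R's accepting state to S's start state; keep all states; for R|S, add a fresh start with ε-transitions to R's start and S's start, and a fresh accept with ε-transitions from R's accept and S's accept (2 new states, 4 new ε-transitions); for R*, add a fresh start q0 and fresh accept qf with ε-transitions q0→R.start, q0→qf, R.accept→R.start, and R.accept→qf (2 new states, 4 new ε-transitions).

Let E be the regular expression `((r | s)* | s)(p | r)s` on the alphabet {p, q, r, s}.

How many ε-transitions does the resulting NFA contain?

18

Bottom-up over the parse tree:
Each of the 6 symbol leaves contributes 0 ε-transitions.
  r | s = 4 ε-transitions
  (r | s)* = 8 ε-transitions
  (r | s)* | s = 12 ε-transitions
  p | r = 4 ε-transitions
  ((r | s)* | s)(p | r)s = 18 ε-transitions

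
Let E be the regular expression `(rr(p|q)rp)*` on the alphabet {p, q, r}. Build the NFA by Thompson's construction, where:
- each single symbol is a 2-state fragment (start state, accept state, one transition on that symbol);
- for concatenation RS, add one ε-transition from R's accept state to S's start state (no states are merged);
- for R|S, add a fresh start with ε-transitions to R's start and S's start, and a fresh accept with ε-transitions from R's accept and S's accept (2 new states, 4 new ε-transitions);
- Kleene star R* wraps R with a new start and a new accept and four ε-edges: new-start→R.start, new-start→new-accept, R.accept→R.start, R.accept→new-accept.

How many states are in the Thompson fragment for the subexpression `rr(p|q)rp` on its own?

14

Fragment for `rr(p|q)rp`:
Each of the 6 symbol leaves contributes a 2-state fragment.
  p|q — 6 states
  rr(p|q)rp — 14 states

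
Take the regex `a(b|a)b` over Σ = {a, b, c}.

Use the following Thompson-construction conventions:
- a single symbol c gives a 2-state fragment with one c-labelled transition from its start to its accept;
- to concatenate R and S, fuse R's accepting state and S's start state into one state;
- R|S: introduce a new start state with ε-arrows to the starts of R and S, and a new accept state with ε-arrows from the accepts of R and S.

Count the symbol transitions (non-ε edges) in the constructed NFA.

4

Per subexpression:
Each of the 4 symbol leaves contributes exactly 1 symbol transition.
  b|a = 2 symbol transitions
  a(b|a)b = 4 symbol transitions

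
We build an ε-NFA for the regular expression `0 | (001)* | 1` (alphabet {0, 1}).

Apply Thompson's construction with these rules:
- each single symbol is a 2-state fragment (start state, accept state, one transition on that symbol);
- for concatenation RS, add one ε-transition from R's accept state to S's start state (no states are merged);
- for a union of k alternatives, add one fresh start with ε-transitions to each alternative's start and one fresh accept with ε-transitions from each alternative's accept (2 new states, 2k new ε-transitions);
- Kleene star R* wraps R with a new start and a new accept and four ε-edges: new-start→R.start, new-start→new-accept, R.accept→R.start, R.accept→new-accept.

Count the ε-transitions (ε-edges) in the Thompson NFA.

12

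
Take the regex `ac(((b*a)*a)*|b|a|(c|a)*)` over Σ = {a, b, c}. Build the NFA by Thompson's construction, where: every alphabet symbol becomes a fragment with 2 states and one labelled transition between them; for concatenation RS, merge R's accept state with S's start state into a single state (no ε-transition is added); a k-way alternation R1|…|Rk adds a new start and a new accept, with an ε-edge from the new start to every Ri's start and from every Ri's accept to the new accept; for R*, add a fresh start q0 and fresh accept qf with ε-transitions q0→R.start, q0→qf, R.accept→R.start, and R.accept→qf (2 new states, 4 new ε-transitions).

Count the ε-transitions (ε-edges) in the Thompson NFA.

Per subexpression:
Each of the 9 symbol leaves contributes 0 ε-transitions.
  b* = 4 ε-transitions
  b*a = 4 ε-transitions
  (b*a)* = 8 ε-transitions
  (b*a)*a = 8 ε-transitions
  ((b*a)*a)* = 12 ε-transitions
  c|a = 4 ε-transitions
  (c|a)* = 8 ε-transitions
  ((b*a)*a)*|b|a|(c|a)* = 28 ε-transitions
  ac(((b*a)*a)*|b|a|(c|a)*) = 28 ε-transitions

28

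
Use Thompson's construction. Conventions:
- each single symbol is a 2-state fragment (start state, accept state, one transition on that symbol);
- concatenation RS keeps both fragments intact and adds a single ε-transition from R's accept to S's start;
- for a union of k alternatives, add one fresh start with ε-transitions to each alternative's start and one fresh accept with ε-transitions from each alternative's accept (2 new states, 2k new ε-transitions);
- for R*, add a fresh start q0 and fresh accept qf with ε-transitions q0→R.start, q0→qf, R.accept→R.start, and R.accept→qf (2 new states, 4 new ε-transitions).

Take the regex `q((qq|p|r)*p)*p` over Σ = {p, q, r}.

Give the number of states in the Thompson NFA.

20

Bottom-up over the parse tree:
Each of the 7 symbol leaves contributes a 2-state fragment.
  qq : 4 states
  qq|p|r : 10 states
  (qq|p|r)* : 12 states
  (qq|p|r)*p : 14 states
  ((qq|p|r)*p)* : 16 states
  q((qq|p|r)*p)*p : 20 states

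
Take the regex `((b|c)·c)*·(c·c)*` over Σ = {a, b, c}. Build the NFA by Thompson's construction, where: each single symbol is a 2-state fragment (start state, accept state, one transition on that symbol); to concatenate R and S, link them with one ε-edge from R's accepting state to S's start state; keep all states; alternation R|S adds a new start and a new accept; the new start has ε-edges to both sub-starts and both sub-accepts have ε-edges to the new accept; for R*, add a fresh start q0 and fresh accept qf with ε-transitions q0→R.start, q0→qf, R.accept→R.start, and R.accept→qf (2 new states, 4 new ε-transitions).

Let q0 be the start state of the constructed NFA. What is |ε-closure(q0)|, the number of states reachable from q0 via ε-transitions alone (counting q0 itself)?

Compute the ε-closure size of each fragment's start state recursively; a symbol fragment's start has no outgoing ε-edge, so its closure is just itself (size 1).
  b|c : new start ε-reaches every alternative's start; none of them accept ε, so the new accept is not reached: |ε-closure| = 1 + 1 + 1 = 3
  (b|c)·c : |ε-closure| equals the left operand's closure size = 3 (its accept is not ε-reachable, so the closure stops there)
  ((b|c)·c)* : new start has ε-edges to the inner start and to the new accept, so |ε-closure| = 2 + 3 = 5
  c·c : |ε-closure| equals the left operand's closure size = 1 (its accept is not ε-reachable, so the closure stops there)
  (c·c)* : new start has ε-edges to the inner start and to the new accept, so |ε-closure| = 2 + 1 = 3
  ((b|c)·c)*·(c·c)* : |ε-closure| = 5 + 3 = 8 (closure spills across the concat boundary because the left factor accepts ε)

8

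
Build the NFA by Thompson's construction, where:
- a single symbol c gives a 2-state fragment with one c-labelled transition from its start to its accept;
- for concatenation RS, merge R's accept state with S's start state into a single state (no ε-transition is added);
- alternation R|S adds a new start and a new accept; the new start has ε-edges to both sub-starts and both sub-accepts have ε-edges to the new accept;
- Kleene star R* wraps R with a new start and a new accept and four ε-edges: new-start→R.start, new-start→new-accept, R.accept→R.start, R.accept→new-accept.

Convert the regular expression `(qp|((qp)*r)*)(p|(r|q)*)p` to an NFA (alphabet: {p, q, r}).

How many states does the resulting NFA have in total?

25

Building bottom-up:
Each of the 9 symbol leaves contributes a 2-state fragment.
  qp → 3 states
  qp → 3 states
  (qp)* → 5 states
  (qp)*r → 6 states
  ((qp)*r)* → 8 states
  qp|((qp)*r)* → 13 states
  r|q → 6 states
  (r|q)* → 8 states
  p|(r|q)* → 12 states
  (qp|((qp)*r)*)(p|(r|q)*)p → 25 states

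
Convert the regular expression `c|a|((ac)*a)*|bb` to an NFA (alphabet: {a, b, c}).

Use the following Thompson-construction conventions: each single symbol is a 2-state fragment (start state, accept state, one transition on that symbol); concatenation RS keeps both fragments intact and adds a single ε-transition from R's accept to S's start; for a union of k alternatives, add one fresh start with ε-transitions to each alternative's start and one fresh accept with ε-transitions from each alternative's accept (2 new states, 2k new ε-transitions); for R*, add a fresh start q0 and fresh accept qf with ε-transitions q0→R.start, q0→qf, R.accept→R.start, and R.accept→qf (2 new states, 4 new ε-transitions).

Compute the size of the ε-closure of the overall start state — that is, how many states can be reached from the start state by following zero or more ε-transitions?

11

Let C(F) = |ε-closure(F.start)| within fragment F, and note whether F accepts ε. Symbol fragments have C = 1 and do not accept ε. Then:
  ac : |closure| equals the left operand's closure size = 1 (its accept is not ε-reachable, so the closure stops there)
  (ac)* : new start has ε-edges to the inner start and to the new accept, so |closure| = 2 + 1 = 3
  (ac)*a : |closure| = 3 + 1 = 4 (closure spills across the concat boundary because the left factor accepts ε)
  ((ac)*a)* : the star's fresh start ε-reaches both the body's start and the fresh accept: |closure| = 2 + 4 = 6
  bb : same as the first factor's closure: |closure| = 1
  c|a|((ac)*a)*|bb : |closure| = 1 (new start) + (1 + 1 + 6 + 1) + 1 (new accept, since some branch ε-reaches its own accept) = 11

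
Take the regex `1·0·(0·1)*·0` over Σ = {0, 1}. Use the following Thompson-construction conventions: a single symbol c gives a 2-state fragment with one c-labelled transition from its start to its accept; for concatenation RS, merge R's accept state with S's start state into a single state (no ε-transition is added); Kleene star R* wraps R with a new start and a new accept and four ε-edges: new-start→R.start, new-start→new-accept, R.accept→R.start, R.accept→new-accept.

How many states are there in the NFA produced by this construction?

Recursing over subexpressions:
Each of the 5 symbol leaves contributes a 2-state fragment.
  0·1 → 3 states
  (0·1)* → 5 states
  1·0·(0·1)*·0 → 8 states

8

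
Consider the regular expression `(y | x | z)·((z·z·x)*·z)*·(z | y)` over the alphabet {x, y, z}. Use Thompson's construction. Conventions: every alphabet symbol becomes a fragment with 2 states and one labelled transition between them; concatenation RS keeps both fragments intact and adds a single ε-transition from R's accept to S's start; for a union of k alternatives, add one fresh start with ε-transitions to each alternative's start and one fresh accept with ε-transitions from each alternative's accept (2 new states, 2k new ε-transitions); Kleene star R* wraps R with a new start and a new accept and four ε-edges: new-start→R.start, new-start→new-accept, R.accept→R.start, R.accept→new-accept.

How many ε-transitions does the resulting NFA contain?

23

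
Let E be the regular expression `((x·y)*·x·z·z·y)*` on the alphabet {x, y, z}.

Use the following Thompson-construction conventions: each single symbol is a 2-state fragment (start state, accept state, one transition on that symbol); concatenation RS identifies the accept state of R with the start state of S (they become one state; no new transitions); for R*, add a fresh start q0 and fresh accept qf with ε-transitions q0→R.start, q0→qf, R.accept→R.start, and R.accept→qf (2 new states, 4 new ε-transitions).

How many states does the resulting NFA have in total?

11

Recursing over subexpressions:
Each of the 6 symbol leaves contributes a 2-state fragment.
  x·y → 3 states
  (x·y)* → 5 states
  (x·y)*·x·z·z·y → 9 states
  ((x·y)*·x·z·z·y)* → 11 states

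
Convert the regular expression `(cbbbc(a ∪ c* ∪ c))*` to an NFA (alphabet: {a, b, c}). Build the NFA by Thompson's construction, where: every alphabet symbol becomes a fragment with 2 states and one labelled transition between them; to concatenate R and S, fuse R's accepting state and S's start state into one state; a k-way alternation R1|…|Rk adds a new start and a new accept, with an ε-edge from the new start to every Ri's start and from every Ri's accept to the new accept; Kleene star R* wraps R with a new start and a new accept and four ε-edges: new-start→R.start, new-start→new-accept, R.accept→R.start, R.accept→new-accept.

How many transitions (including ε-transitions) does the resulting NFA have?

22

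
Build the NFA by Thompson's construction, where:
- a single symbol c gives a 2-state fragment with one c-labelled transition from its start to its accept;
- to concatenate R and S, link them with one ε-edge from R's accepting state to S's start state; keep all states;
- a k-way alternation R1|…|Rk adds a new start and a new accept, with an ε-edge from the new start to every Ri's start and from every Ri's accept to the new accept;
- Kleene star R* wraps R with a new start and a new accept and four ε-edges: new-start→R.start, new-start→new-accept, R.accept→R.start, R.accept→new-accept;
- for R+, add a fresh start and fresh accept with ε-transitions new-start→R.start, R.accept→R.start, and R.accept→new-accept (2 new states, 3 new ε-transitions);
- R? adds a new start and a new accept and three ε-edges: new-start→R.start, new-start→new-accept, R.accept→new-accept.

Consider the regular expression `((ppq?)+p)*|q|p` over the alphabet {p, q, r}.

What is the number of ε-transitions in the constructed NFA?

Per subexpression:
Each of the 6 symbol leaves contributes 0 ε-transitions.
  q? — 3 ε-transitions
  ppq? — 5 ε-transitions
  (ppq?)+ — 8 ε-transitions
  (ppq?)+p — 9 ε-transitions
  ((ppq?)+p)* — 13 ε-transitions
  ((ppq?)+p)*|q|p — 19 ε-transitions

19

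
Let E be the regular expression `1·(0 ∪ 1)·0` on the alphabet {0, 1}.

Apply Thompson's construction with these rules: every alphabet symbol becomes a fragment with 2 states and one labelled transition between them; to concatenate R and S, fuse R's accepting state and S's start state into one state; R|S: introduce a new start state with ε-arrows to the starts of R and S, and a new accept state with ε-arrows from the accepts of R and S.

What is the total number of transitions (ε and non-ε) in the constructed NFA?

Building bottom-up:
Each of the 4 symbol leaves contributes 1 transition (1 symbol, 0 ε).
  0 ∪ 1 = 6 transitions (2 symbol, 4 ε)
  1·(0 ∪ 1)·0 = 8 transitions (4 symbol, 4 ε)

8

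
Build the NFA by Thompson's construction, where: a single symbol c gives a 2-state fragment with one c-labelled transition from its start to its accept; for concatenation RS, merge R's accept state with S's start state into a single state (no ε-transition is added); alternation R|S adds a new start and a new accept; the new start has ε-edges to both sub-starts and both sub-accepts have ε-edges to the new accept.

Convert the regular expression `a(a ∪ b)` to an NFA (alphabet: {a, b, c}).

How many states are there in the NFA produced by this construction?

7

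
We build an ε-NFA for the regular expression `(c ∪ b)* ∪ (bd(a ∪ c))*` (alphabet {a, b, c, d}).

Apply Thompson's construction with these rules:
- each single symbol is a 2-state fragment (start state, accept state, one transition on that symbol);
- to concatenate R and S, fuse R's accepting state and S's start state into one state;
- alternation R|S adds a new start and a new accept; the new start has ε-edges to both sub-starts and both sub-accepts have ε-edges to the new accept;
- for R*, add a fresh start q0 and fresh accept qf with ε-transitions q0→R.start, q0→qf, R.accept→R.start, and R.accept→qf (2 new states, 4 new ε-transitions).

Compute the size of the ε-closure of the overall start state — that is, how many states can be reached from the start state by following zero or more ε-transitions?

Compute the ε-closure size of each fragment's start state recursively; a symbol fragment's start has no outgoing ε-edge, so its closure is just itself (size 1).
  c ∪ b : new start ε-reaches every alternative's start; none of them accept ε, so the new accept is not reached: C = 1 + 1 + 1 = 3
  (c ∪ b)* : the star's fresh start ε-reaches both the body's start and the fresh accept: C = 2 + 3 = 5
  a ∪ c : new start ε-reaches every alternative's start; none of them accept ε, so the new accept is not reached: C = 1 + 1 + 1 = 3
  bd(a ∪ c) : same as the first factor's closure: C = 1
  (bd(a ∪ c))* : the star's fresh start ε-reaches both the body's start and the fresh accept: C = 2 + 1 = 3
  (c ∪ b)* ∪ (bd(a ∪ c))* : C = 1 (new start) + (5 + 3) + 1 (new accept, since some branch ε-reaches its own accept) = 10

10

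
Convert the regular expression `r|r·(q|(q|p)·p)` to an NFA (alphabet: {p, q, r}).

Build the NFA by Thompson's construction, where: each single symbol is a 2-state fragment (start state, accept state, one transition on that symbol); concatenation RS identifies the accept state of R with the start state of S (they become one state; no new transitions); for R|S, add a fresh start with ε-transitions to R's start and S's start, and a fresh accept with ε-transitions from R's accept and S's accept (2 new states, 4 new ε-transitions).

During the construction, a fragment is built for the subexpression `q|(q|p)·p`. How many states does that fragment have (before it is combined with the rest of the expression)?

11

Fragment for `q|(q|p)·p`:
Each of the 4 symbol leaves contributes a 2-state fragment.
  q|p = 6 states
  (q|p)·p = 7 states
  q|(q|p)·p = 11 states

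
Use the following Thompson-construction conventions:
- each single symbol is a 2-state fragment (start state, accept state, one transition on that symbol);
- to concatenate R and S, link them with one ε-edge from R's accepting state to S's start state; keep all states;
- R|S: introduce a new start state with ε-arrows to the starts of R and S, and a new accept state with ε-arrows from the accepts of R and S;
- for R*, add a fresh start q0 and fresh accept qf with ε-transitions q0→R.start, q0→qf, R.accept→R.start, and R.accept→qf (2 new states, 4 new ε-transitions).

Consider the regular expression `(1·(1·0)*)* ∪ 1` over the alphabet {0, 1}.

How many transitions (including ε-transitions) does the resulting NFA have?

By structural recursion:
Each of the 4 symbol leaves contributes 1 transition (1 symbol, 0 ε).
  1·0 — 3 transitions (2 symbol, 1 ε)
  (1·0)* — 7 transitions (2 symbol, 5 ε)
  1·(1·0)* — 9 transitions (3 symbol, 6 ε)
  (1·(1·0)*)* — 13 transitions (3 symbol, 10 ε)
  (1·(1·0)*)* ∪ 1 — 18 transitions (4 symbol, 14 ε)

18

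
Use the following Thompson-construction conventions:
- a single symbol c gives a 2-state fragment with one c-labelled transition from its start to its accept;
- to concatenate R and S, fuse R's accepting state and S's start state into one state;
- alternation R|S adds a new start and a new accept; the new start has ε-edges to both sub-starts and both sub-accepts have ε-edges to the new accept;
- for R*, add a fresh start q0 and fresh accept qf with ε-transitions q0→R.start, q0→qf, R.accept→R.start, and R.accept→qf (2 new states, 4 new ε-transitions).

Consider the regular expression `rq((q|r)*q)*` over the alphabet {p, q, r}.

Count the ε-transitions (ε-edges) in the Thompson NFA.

12

Per subexpression:
Each of the 5 symbol leaves contributes 0 ε-transitions.
  q|r : 4 ε-transitions
  (q|r)* : 8 ε-transitions
  (q|r)*q : 8 ε-transitions
  ((q|r)*q)* : 12 ε-transitions
  rq((q|r)*q)* : 12 ε-transitions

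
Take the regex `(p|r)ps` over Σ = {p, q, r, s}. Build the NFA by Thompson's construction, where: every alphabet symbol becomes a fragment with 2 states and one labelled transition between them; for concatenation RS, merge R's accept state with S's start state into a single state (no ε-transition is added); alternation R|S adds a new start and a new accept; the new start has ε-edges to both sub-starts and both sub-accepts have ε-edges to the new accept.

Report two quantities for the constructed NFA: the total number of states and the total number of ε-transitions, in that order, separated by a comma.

Building bottom-up:
Each of the 4 symbol leaves contributes 2 states and 0 ε-transitions.
  p|r → 6 states, 4 ε-transitions
  (p|r)ps → 8 states, 4 ε-transitions

8, 4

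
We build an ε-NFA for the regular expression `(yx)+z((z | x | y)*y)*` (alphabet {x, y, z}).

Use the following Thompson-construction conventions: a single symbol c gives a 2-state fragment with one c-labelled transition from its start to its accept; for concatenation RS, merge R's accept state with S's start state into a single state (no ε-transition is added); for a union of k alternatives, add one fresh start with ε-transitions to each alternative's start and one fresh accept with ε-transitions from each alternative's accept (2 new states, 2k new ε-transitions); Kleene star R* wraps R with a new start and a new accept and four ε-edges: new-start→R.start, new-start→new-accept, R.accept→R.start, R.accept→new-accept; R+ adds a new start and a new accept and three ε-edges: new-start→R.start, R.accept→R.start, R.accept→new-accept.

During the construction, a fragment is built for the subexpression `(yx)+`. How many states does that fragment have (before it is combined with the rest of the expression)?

5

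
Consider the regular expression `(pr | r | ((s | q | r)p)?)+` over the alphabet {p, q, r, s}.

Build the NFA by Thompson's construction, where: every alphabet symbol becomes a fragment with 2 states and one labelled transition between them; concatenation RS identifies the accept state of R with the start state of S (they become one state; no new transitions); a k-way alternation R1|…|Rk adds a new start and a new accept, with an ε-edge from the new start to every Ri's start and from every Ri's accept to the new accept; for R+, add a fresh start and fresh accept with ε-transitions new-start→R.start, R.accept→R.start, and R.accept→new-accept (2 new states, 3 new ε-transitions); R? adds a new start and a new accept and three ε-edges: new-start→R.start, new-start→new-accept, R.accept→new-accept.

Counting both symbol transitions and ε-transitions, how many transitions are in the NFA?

25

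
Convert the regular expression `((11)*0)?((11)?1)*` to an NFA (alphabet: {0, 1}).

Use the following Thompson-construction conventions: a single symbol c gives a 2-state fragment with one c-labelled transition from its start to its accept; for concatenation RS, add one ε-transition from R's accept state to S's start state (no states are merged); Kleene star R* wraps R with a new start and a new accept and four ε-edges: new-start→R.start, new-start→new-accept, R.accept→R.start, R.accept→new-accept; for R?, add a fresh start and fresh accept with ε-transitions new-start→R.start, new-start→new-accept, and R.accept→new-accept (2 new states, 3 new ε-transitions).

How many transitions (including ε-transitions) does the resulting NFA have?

Building bottom-up:
Each of the 6 symbol leaves contributes 1 transition (1 symbol, 0 ε).
  11 : 3 transitions (2 symbol, 1 ε)
  (11)* : 7 transitions (2 symbol, 5 ε)
  (11)*0 : 9 transitions (3 symbol, 6 ε)
  ((11)*0)? : 12 transitions (3 symbol, 9 ε)
  11 : 3 transitions (2 symbol, 1 ε)
  (11)? : 6 transitions (2 symbol, 4 ε)
  (11)?1 : 8 transitions (3 symbol, 5 ε)
  ((11)?1)* : 12 transitions (3 symbol, 9 ε)
  ((11)*0)?((11)?1)* : 25 transitions (6 symbol, 19 ε)

25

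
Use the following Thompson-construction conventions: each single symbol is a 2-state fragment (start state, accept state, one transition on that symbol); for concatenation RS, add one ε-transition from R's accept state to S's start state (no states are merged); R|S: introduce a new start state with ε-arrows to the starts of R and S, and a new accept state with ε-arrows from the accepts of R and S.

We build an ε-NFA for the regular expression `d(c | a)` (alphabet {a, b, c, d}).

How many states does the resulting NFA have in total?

8

By structural recursion:
Each of the 3 symbol leaves contributes a 2-state fragment.
  c | a : 6 states
  d(c | a) : 8 states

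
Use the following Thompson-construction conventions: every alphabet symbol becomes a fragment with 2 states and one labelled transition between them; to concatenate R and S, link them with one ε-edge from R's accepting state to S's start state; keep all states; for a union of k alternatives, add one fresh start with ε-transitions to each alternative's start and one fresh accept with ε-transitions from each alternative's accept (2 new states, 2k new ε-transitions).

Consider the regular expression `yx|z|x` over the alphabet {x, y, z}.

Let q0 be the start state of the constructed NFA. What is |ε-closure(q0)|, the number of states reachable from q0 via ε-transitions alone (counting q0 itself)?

4

Work bottom-up. For each fragment F, track |ε-closure(F.start)| and whether F's accept lies in that closure (i.e. whether F accepts ε). A single-symbol fragment has closure size 1 and does not accept ε.
  yx — same as the first factor's closure: C = 1
  yx|z|x — C = 1 + 1 + 1 + 1 = 4 (the new accept is not ε-reachable since no branch accepts ε)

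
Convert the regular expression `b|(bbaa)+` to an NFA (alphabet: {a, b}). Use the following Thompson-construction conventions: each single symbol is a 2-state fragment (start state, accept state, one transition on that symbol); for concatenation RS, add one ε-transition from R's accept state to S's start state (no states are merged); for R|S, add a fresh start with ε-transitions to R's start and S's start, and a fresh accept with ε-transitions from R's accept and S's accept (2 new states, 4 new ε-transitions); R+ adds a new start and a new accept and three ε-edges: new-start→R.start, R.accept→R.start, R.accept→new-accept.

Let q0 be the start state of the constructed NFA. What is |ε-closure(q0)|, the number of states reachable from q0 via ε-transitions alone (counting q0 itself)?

4

Work bottom-up. For each fragment F, track |ε-closure(F.start)| and whether F's accept lies in that closure (i.e. whether F accepts ε). A single-symbol fragment has closure size 1 and does not accept ε.
  bbaa : same as the first factor's closure: C = 1
  (bbaa)+ : new start ε-reaches only the body's start; the new accept needs a symbol first: C = 1 + 1 = 2
  b|(bbaa)+ : new start ε-reaches every alternative's start; none of them accept ε, so the new accept is not reached: C = 1 + 1 + 2 = 4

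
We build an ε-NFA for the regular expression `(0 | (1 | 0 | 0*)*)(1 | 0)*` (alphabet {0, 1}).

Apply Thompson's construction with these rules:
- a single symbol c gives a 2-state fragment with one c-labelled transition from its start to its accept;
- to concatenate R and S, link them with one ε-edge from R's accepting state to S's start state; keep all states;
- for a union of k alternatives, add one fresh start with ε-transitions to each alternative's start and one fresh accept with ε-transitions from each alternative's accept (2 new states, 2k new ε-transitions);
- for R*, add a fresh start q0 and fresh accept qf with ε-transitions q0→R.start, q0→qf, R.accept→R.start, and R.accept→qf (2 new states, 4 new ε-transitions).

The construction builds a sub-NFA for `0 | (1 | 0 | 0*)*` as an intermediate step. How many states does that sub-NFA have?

Fragment for `0 | (1 | 0 | 0*)*`:
Each of the 4 symbol leaves contributes a 2-state fragment.
  0* : 4 states
  1 | 0 | 0* : 10 states
  (1 | 0 | 0*)* : 12 states
  0 | (1 | 0 | 0*)* : 16 states

16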